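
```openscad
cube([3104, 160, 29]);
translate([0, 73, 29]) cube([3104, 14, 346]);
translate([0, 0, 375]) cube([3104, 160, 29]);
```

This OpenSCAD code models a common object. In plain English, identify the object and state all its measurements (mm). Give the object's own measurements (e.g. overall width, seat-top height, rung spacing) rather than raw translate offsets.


An I-beam lying along x, 3104 mm long. Overall section height 404 mm. Two flanges 160 mm wide (y) and 29 mm thick, one on the floor and one at the top; a web 14 mm thick runs between them, centred on the flange width.


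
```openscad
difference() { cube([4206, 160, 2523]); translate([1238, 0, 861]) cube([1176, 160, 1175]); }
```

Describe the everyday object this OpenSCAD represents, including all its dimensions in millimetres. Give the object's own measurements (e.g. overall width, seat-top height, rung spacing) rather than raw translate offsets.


A wall 4206 mm long (x), 160 mm thick (y), 2523 mm tall, with a rectangular window opening cut through it. The opening is 1176 mm wide and 1175 mm tall; its sill is at z = 861 mm and its near (−x) edge is 1238 mm from the wall's −x end. The opening passes through the full wall thickness.


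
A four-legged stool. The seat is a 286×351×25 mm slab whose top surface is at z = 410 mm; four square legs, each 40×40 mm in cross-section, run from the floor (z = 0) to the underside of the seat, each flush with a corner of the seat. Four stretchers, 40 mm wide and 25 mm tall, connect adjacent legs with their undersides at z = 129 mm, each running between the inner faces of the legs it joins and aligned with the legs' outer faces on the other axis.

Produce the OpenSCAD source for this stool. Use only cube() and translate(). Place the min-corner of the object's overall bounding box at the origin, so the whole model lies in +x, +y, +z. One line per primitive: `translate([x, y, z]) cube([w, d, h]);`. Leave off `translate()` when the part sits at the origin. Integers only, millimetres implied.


translate([0, 0, 385]) cube([286, 351, 25]);
cube([40, 40, 385]);
translate([246, 0, 0]) cube([40, 40, 385]);
translate([0, 311, 0]) cube([40, 40, 385]);
translate([246, 311, 0]) cube([40, 40, 385]);
translate([40, 0, 129]) cube([206, 40, 25]);
translate([40, 311, 129]) cube([206, 40, 25]);
translate([0, 40, 129]) cube([40, 271, 25]);
translate([246, 40, 129]) cube([40, 271, 25]);


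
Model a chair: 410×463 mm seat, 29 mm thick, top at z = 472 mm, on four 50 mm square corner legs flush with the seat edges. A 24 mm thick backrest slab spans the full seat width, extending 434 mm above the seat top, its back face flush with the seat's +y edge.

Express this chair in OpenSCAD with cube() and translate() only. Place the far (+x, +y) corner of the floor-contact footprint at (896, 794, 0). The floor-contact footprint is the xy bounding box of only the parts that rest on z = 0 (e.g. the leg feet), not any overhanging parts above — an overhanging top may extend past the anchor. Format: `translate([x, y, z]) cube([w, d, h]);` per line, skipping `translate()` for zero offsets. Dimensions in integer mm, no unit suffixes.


translate([486, 331, 443]) cube([410, 463, 29]);
translate([486, 331, 0]) cube([50, 50, 443]);
translate([846, 331, 0]) cube([50, 50, 443]);
translate([486, 744, 0]) cube([50, 50, 443]);
translate([846, 744, 0]) cube([50, 50, 443]);
translate([486, 770, 472]) cube([410, 24, 434]);


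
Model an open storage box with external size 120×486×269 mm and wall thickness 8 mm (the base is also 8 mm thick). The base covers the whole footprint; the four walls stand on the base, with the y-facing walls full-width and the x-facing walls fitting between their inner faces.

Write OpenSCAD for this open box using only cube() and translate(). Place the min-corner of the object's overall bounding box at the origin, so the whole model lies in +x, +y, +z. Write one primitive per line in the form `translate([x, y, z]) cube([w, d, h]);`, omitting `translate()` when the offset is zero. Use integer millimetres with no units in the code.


cube([120, 486, 8]);
translate([0, 0, 8]) cube([120, 8, 261]);
translate([0, 478, 8]) cube([120, 8, 261]);
translate([0, 8, 8]) cube([8, 470, 261]);
translate([112, 8, 8]) cube([8, 470, 261]);


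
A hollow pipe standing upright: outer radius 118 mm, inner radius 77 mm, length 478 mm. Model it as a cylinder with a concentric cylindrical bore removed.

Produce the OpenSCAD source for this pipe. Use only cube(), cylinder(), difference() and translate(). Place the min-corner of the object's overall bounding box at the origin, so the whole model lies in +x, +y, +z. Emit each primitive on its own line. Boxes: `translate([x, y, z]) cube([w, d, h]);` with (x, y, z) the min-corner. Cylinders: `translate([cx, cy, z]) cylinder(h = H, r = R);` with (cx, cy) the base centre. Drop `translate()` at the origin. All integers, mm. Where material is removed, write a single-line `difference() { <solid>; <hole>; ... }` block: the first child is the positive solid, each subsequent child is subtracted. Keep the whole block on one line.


difference() { translate([118, 118, 0]) cylinder(h = 478, r = 118); translate([118, 118, 0]) cylinder(h = 478, r = 77); }


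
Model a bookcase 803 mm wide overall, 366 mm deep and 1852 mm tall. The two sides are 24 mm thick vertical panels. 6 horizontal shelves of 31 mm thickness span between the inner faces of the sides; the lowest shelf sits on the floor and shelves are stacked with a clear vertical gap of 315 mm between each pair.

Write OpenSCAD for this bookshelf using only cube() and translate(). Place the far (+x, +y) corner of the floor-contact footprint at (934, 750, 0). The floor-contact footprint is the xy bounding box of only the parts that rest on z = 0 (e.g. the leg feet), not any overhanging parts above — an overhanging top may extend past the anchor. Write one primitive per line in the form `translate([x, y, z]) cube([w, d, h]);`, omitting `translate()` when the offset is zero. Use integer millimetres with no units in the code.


translate([131, 384, 0]) cube([24, 366, 1852]);
translate([910, 384, 0]) cube([24, 366, 1852]);
translate([155, 384, 0]) cube([755, 366, 31]);
translate([155, 384, 346]) cube([755, 366, 31]);
translate([155, 384, 692]) cube([755, 366, 31]);
translate([155, 384, 1038]) cube([755, 366, 31]);
translate([155, 384, 1384]) cube([755, 366, 31]);
translate([155, 384, 1730]) cube([755, 366, 31]);


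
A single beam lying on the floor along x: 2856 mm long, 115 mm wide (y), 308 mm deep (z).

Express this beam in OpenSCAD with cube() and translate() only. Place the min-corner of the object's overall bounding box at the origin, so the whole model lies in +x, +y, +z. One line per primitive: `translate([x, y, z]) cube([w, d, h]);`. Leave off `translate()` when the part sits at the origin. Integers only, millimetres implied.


cube([2856, 115, 308]);


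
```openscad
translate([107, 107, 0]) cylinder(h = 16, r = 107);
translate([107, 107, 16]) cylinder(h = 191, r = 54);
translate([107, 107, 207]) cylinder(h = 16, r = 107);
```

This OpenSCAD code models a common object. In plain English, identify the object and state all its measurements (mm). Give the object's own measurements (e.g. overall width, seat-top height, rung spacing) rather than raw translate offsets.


A spool: two coaxial disc flanges of radius 107 mm and thickness 16 mm, joined by a core cylinder of radius 54 mm and height 191 mm. The lower flange rests on z = 0 and the three cylinders share a vertical axis.


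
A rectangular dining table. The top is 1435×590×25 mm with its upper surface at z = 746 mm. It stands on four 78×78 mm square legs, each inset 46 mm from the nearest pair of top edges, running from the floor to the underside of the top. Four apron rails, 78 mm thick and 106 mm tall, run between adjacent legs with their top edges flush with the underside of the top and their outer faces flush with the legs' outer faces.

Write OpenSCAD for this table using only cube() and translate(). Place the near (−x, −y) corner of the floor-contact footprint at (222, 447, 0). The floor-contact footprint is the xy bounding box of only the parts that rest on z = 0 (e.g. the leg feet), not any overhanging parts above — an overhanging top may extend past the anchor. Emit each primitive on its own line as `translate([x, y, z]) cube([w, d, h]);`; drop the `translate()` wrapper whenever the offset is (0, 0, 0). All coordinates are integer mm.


// leg_h = 746 - 25 = 721
// apron z = 721 - 106 = 615
translate([176, 401, 721]) cube([1435, 590, 25]);
translate([222, 447, 0]) cube([78, 78, 721]);
translate([1487, 447, 0]) cube([78, 78, 721]);
translate([222, 867, 0]) cube([78, 78, 721]);
translate([1487, 867, 0]) cube([78, 78, 721]);
translate([300, 447, 615]) cube([1187, 78, 106]);
translate([300, 867, 615]) cube([1187, 78, 106]);
translate([222, 525, 615]) cube([78, 342, 106]);
translate([1487, 525, 615]) cube([78, 342, 106]);


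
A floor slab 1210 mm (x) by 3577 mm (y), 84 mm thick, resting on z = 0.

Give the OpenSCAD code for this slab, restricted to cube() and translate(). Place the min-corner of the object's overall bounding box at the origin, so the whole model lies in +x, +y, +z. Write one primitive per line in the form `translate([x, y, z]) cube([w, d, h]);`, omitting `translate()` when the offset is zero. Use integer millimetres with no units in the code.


cube([1210, 3577, 84]);


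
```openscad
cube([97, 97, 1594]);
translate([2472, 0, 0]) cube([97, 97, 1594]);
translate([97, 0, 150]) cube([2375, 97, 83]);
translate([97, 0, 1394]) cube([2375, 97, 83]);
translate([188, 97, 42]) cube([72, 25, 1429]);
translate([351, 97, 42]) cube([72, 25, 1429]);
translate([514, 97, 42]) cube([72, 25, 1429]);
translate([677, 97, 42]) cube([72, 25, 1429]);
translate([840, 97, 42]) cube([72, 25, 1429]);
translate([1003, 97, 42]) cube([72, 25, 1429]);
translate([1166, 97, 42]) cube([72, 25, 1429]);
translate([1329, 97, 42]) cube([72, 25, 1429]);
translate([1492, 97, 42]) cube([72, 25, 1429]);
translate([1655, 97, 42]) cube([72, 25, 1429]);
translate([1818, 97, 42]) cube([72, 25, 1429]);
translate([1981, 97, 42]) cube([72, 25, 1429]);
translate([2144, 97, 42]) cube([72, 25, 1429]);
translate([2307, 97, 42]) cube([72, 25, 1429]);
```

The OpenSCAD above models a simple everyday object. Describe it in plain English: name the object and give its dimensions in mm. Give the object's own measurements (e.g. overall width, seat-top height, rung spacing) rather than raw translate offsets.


A fence section. Two 97×97 mm posts, 1594 mm tall, stand on the floor with a clear span of 2375 mm between their inner faces. Two horizontal rails of 97×83 mm section span the gap between the posts with their undersides at z = 150 mm and z = 1394 mm, flush with the posts' −y face. 14 pickets, each 72 mm wide, 25 mm thick and 1429 mm tall, are fixed to the +y face of the rails with their bottoms at z = 42 mm, spaced across the span with a 91 mm gap after the −x post and between neighbouring pickets, with 93 mm left before the +x post.


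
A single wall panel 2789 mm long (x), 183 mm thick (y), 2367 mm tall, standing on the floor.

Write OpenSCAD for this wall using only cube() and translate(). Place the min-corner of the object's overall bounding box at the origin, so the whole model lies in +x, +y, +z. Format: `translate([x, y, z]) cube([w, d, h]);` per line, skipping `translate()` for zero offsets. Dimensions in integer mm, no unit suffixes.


cube([2789, 183, 2367]);


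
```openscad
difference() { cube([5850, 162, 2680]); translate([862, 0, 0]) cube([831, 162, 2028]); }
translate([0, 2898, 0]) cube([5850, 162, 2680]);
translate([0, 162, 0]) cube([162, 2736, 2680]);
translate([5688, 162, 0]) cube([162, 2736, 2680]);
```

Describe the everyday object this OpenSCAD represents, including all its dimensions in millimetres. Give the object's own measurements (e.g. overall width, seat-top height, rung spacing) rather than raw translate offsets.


A single room: four walls, each 2680 mm tall and 162 mm thick, enclosing an outside footprint 5850×3060 mm (x × y), no floor or roof. The front and back walls (−y and +y sides) run the full x-width; the side walls fit between their inner faces. A door opening 831 mm wide and 2028 mm tall is cut through the front wall from the floor up, its −x edge 862 mm from the wall's −x end.


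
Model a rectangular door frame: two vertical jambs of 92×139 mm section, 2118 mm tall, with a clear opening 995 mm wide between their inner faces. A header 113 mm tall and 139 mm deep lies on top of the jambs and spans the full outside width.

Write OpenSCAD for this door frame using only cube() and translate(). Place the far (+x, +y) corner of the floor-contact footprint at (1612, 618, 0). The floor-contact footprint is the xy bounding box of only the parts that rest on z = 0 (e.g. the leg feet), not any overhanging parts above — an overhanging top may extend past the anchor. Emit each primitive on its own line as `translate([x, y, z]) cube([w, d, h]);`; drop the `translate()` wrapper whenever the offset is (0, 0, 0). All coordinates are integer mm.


translate([433, 479, 0]) cube([92, 139, 2118]);
translate([1520, 479, 0]) cube([92, 139, 2118]);
translate([433, 479, 2118]) cube([1179, 139, 113]);


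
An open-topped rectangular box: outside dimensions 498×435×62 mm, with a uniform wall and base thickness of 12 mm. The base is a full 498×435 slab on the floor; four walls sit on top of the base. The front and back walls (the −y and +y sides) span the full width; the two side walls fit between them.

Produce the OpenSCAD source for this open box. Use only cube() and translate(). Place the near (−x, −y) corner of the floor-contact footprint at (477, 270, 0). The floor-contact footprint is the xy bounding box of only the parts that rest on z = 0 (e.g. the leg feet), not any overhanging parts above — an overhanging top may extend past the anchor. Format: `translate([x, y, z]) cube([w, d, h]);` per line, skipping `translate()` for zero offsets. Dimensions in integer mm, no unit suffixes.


translate([477, 270, 0]) cube([498, 435, 12]);
translate([477, 270, 12]) cube([498, 12, 50]);
translate([477, 693, 12]) cube([498, 12, 50]);
translate([477, 282, 12]) cube([12, 411, 50]);
translate([963, 282, 12]) cube([12, 411, 50]);


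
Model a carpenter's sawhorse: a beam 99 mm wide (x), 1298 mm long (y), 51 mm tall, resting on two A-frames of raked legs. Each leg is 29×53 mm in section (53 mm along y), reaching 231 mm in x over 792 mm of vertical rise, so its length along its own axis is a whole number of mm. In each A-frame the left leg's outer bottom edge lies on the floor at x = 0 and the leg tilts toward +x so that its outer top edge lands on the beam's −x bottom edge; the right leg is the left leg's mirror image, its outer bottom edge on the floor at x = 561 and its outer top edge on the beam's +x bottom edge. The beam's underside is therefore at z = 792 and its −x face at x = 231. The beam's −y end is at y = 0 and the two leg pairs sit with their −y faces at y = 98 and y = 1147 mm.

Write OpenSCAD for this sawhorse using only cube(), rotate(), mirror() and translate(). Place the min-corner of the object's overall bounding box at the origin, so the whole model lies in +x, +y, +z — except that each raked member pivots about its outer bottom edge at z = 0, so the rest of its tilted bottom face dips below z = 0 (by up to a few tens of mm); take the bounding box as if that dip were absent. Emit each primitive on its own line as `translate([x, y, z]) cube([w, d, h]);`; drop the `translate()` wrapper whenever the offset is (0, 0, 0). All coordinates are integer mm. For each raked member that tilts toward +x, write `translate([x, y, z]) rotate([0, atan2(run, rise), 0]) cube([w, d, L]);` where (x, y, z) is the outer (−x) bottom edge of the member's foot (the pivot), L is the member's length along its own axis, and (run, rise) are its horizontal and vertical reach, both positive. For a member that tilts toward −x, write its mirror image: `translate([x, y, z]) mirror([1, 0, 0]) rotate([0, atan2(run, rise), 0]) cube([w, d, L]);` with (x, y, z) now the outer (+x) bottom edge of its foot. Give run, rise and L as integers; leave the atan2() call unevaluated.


// leg length = √(231² + 792²) = 825
// right-leg outer foot x = 2·231 + 99 = 561
// beam min-corner = (231, 0, 792)
translate([231, 0, 792]) cube([99, 1298, 51]);
translate([0, 98, 0]) rotate([0, atan2(231, 792), 0]) cube([29, 53, 825]);
translate([561, 98, 0]) mirror([1, 0, 0]) rotate([0, atan2(231, 792), 0]) cube([29, 53, 825]);
translate([0, 1147, 0]) rotate([0, atan2(231, 792), 0]) cube([29, 53, 825]);
translate([561, 1147, 0]) mirror([1, 0, 0]) rotate([0, atan2(231, 792), 0]) cube([29, 53, 825]);


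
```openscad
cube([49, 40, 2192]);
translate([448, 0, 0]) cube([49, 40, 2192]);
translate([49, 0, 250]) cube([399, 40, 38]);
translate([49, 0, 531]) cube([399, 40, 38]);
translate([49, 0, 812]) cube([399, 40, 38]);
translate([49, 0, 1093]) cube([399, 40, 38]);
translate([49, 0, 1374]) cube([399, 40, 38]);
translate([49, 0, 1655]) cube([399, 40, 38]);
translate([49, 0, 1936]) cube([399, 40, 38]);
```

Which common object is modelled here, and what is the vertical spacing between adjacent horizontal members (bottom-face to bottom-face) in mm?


A ladder. The rung spacing is 281 mm.

Two tall 49×40 posts with 7 short bars between them — a ladder. Adjacent rungs sit at z = 250 and z = 531, so the spacing is 531 − 250 = 281 mm.


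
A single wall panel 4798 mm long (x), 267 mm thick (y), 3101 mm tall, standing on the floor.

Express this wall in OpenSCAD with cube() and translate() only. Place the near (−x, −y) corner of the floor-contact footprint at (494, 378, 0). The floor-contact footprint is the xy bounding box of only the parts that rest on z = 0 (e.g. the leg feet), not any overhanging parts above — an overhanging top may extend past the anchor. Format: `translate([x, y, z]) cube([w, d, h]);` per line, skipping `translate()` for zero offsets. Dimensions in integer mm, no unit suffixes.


translate([494, 378, 0]) cube([4798, 267, 3101]);


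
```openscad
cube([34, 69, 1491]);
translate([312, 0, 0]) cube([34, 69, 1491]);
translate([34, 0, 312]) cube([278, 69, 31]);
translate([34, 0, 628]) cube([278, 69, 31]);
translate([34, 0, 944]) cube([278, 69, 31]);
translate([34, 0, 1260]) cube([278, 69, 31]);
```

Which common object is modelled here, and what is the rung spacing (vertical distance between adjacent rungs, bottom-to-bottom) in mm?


A ladder. The rung spacing is 316 mm.

Two tall 34×69 posts with 4 short bars between them — a ladder. Adjacent rungs sit at z = 312 and z = 628, so the spacing is 628 − 312 = 316 mm.


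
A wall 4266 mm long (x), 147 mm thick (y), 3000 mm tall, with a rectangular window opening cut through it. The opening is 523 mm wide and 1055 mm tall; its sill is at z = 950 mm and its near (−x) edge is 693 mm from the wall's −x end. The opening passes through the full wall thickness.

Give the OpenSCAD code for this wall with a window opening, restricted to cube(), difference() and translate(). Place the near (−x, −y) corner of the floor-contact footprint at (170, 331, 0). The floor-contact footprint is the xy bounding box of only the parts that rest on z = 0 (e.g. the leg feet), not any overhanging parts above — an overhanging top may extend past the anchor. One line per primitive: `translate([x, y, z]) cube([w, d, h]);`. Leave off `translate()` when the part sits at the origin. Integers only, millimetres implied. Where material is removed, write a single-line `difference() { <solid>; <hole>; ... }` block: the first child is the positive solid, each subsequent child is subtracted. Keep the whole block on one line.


difference() { translate([170, 331, 0]) cube([4266, 147, 3000]); translate([863, 331, 950]) cube([523, 147, 1055]); }


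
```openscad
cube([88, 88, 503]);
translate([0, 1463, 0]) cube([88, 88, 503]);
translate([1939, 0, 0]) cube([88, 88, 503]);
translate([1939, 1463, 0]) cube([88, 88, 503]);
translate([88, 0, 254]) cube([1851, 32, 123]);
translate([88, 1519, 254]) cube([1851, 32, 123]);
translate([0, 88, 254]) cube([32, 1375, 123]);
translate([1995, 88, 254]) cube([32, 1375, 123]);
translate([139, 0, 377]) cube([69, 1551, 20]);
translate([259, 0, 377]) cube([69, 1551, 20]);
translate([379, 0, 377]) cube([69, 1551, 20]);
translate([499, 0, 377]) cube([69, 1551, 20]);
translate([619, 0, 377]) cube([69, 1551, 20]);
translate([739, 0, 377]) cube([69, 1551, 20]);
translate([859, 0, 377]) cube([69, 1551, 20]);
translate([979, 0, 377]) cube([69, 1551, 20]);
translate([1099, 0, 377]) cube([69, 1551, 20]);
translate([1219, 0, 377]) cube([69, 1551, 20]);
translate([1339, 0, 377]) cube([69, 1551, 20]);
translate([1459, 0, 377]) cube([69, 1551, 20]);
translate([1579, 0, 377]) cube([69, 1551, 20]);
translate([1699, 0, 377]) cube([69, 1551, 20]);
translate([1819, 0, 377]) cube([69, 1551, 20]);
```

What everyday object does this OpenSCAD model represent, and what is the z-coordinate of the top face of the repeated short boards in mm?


A bed frame. The slat-top height is 397 mm.

Four posts, four rails, and a row of slats — a bed frame. Slats sit on the rails at z = 254 + 123 = 377; with slat thickness 20, the top is 397 mm.


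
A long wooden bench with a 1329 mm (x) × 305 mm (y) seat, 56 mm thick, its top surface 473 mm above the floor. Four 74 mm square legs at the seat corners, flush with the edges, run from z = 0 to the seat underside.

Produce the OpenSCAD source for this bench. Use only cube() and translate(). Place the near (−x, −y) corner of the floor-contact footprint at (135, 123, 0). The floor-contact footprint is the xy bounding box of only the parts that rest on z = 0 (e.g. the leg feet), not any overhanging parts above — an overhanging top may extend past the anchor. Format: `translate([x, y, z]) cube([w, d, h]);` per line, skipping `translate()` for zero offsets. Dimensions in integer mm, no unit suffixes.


translate([135, 123, 417]) cube([1329, 305, 56]);
translate([135, 123, 0]) cube([74, 74, 417]);
translate([135, 354, 0]) cube([74, 74, 417]);
translate([1390, 123, 0]) cube([74, 74, 417]);
translate([1390, 354, 0]) cube([74, 74, 417]);


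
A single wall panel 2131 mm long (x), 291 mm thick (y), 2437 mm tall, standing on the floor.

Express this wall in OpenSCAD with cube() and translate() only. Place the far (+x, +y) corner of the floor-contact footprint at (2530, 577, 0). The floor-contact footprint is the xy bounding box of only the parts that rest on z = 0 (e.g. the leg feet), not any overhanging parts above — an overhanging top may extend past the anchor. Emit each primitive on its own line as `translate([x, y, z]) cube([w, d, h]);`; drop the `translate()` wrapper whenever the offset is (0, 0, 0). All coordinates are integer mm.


translate([399, 286, 0]) cube([2131, 291, 2437]);


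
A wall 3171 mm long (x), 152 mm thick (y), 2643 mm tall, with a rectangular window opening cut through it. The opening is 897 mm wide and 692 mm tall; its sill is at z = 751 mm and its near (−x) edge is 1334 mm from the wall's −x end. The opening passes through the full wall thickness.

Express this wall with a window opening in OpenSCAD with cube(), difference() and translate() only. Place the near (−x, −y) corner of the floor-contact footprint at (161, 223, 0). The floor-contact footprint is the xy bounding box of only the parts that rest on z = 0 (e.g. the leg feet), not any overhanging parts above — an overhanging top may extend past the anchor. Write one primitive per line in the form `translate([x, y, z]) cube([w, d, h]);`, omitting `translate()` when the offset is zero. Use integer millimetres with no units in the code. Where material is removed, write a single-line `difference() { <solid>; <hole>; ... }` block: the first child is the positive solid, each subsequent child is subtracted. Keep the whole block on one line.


difference() { translate([161, 223, 0]) cube([3171, 152, 2643]); translate([1495, 223, 751]) cube([897, 152, 692]); }


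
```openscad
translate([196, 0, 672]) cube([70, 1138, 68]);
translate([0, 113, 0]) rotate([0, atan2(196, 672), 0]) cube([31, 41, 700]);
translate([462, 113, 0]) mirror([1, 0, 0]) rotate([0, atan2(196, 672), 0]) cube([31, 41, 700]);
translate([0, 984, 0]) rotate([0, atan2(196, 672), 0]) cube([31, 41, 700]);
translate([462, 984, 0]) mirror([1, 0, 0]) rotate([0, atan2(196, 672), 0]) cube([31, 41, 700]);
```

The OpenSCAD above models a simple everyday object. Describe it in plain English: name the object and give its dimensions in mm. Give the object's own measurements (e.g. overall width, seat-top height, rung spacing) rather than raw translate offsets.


A sawhorse. A 70×1138×68 mm beam (x, y, z) sits on two A-frame leg pairs. Each pair is two raked legs of 31×41 mm section (41 mm along y) splaying symmetrically in x. Each leg rises 672 mm vertically over 196 mm of horizontal reach and is 700 mm long along its own axis. Every leg's outer bottom edge rests on the floor and its outer top edge meets a bottom edge of the beam — the left legs (tilting toward +x) meet the beam's −x bottom edge, the right legs (their mirror images, tilting toward −x) meet its +x bottom edge — so the leg tops tuck under the beam, the beam's underside is 672 mm above the floor, and the feet are 462 mm apart outside-to-outside with the beam centred between them. The two leg pairs are set in 113 mm from either end of the beam.


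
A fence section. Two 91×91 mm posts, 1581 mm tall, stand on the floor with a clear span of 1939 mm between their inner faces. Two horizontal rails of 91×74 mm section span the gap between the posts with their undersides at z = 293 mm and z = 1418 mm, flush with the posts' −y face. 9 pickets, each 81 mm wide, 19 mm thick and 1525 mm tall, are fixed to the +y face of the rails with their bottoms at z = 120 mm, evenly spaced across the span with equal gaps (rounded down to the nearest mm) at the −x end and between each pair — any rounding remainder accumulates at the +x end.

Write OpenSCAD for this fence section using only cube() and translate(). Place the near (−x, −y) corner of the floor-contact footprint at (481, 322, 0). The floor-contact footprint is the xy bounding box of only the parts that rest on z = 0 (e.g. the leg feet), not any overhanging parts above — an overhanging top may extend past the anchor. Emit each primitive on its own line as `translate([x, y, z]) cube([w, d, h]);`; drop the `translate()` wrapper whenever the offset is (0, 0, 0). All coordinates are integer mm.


translate([481, 322, 0]) cube([91, 91, 1581]);
translate([2511, 322, 0]) cube([91, 91, 1581]);
translate([572, 322, 293]) cube([1939, 91, 74]);
translate([572, 322, 1418]) cube([1939, 91, 74]);
translate([693, 413, 120]) cube([81, 19, 1525]);
translate([895, 413, 120]) cube([81, 19, 1525]);
translate([1097, 413, 120]) cube([81, 19, 1525]);
translate([1299, 413, 120]) cube([81, 19, 1525]);
translate([1501, 413, 120]) cube([81, 19, 1525]);
translate([1703, 413, 120]) cube([81, 19, 1525]);
translate([1905, 413, 120]) cube([81, 19, 1525]);
translate([2107, 413, 120]) cube([81, 19, 1525]);
translate([2309, 413, 120]) cube([81, 19, 1525]);


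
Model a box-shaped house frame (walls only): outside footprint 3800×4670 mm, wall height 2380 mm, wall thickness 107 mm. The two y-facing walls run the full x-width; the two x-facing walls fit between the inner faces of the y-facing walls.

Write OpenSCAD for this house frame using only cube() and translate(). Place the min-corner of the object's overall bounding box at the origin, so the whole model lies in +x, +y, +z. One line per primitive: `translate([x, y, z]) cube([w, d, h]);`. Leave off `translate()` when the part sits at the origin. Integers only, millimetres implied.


cube([3800, 107, 2380]);
translate([0, 4563, 0]) cube([3800, 107, 2380]);
translate([0, 107, 0]) cube([107, 4456, 2380]);
translate([3693, 107, 0]) cube([107, 4456, 2380]);


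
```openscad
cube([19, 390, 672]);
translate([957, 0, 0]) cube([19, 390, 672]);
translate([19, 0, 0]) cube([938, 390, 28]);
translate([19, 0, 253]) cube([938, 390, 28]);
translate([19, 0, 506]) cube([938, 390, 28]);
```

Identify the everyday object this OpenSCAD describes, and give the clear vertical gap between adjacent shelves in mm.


A bookshelf. The clear shelf gap is 225 mm.

Two tall side panels with 3 horizontal boards between them — a bookshelf. The first two shelf undersides are at z = 0 and z = 253; with shelf thickness 28, the clear gap is 253 − 0 − 28 = 225 mm.


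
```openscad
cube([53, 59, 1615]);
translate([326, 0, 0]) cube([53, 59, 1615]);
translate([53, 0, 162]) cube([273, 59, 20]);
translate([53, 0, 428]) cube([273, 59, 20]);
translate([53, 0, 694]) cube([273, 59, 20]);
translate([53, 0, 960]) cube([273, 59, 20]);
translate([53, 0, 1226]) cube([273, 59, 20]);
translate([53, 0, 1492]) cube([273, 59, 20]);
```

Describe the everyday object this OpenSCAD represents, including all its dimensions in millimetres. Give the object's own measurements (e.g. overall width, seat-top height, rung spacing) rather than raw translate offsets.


A straight ladder. Two 53×59 mm vertical rails, 1615 mm tall, stand 379 mm apart (outside-to-outside) with their front faces coplanar on the −y side. 6 rungs, each 59 mm deep and 20 mm tall, span between the inner faces of the rails, front faces flush with the rails. The lowest rung's underside is at z = 162 mm and rungs are spaced 266 mm apart (underside to underside).


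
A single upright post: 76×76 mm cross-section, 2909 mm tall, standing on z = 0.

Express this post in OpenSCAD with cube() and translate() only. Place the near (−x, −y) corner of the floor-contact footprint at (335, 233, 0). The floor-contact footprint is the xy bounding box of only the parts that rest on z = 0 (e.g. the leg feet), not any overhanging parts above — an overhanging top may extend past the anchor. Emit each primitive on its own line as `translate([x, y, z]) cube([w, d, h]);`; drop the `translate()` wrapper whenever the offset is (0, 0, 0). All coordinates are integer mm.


translate([335, 233, 0]) cube([76, 76, 2909]);


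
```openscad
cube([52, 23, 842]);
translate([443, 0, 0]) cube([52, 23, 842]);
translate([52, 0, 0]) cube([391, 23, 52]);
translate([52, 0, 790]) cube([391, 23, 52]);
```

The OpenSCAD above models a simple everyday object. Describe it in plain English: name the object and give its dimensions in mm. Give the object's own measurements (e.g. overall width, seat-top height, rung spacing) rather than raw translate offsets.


A rectangular picture frame lying in the x–z plane (depth along y). The opening is 391 mm wide (x) by 738 mm tall (z), surrounded by a border 52 mm wide on all four sides. The frame is 23 mm deep and is made of two full-height vertical stiles with two horizontal rails fitted between them.


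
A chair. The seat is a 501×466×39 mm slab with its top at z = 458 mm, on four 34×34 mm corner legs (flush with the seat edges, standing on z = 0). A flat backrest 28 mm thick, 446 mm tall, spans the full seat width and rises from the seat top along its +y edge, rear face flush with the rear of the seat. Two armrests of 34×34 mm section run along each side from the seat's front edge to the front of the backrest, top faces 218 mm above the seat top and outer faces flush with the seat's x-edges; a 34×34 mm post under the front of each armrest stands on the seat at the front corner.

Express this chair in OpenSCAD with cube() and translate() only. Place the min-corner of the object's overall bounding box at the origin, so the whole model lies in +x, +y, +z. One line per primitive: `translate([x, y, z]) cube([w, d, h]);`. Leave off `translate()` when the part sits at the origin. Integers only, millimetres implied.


// leg_h = 458 - 39 = 419
// arm post h = 218 - 34 = 184
translate([0, 0, 419]) cube([501, 466, 39]);
cube([34, 34, 419]);
translate([467, 0, 0]) cube([34, 34, 419]);
translate([0, 432, 0]) cube([34, 34, 419]);
translate([467, 432, 0]) cube([34, 34, 419]);
translate([0, 438, 458]) cube([501, 28, 446]);
translate([0, 0, 642]) cube([34, 438, 34]);
translate([467, 0, 642]) cube([34, 438, 34]);
translate([0, 0, 458]) cube([34, 34, 184]);
translate([467, 0, 458]) cube([34, 34, 184]);


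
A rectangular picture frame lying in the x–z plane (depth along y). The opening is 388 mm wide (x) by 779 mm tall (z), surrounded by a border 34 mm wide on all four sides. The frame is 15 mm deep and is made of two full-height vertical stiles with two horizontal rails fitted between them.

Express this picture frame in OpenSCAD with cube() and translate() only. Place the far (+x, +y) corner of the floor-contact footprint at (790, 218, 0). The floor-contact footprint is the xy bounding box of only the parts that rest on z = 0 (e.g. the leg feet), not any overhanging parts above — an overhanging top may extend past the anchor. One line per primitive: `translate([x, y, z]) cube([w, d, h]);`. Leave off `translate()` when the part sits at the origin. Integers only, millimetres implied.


translate([334, 203, 0]) cube([34, 15, 847]);
translate([756, 203, 0]) cube([34, 15, 847]);
translate([368, 203, 0]) cube([388, 15, 34]);
translate([368, 203, 813]) cube([388, 15, 34]);


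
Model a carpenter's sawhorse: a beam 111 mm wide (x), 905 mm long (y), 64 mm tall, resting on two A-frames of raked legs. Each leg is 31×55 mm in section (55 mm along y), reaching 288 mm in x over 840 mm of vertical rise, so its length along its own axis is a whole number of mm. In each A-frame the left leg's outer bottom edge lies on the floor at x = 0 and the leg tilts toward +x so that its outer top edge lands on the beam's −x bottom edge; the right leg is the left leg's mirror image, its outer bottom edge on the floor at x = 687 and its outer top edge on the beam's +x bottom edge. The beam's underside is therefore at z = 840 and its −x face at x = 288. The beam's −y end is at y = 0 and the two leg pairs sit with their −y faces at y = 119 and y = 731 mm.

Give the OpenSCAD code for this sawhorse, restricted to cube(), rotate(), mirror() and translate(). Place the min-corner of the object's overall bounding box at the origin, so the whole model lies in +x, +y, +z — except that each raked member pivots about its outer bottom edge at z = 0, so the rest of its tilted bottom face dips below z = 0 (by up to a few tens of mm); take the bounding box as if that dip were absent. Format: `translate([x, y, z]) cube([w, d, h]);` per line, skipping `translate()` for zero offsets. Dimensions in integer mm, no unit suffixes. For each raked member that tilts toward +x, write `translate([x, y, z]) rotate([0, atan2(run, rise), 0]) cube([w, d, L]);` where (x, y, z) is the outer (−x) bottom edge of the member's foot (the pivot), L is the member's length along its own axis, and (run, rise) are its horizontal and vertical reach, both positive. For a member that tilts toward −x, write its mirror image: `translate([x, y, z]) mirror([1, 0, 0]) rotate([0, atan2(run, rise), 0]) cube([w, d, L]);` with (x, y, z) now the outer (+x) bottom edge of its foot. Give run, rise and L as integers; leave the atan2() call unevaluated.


translate([288, 0, 840]) cube([111, 905, 64]);
translate([0, 119, 0]) rotate([0, atan2(288, 840), 0]) cube([31, 55, 888]);
translate([687, 119, 0]) mirror([1, 0, 0]) rotate([0, atan2(288, 840), 0]) cube([31, 55, 888]);
translate([0, 731, 0]) rotate([0, atan2(288, 840), 0]) cube([31, 55, 888]);
translate([687, 731, 0]) mirror([1, 0, 0]) rotate([0, atan2(288, 840), 0]) cube([31, 55, 888]);


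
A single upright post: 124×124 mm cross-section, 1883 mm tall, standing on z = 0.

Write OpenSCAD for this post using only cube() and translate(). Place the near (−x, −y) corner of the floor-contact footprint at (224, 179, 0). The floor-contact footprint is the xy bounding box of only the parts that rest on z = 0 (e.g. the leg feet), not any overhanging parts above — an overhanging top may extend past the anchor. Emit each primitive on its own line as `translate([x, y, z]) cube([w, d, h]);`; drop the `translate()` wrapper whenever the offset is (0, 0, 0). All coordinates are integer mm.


translate([224, 179, 0]) cube([124, 124, 1883]);


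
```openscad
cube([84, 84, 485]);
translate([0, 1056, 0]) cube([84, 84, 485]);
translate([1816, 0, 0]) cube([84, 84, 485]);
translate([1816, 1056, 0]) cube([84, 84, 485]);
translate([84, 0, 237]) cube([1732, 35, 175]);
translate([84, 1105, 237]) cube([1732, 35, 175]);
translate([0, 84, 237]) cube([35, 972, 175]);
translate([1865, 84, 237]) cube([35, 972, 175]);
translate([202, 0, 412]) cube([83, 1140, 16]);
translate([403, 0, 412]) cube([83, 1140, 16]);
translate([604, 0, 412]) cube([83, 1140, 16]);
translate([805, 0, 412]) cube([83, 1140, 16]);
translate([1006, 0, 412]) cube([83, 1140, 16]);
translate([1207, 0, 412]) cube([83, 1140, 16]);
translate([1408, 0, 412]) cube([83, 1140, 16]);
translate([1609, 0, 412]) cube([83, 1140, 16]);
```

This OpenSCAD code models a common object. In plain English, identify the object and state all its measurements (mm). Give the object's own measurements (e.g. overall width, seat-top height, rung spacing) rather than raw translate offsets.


A bed frame 1900 mm long (x) by 1140 mm wide (y). Four 84×84 mm corner posts, 485 mm tall, at the corners of the footprint. Four rails of 35 mm thickness and 175 mm height run between adjacent posts with their undersides at z = 237 mm, their outer faces flush with the outside of the frame (the two x-running rails run between the posts' inner faces; the two y-running rails run between the posts' inner faces). 8 slats, each 83 mm wide (x) and 16 mm thick, lie across the top of the two x-running rails, running the full 1140 mm width of the frame in y; along x they sit between the end posts with a 118 mm gap after the −x posts and between neighbouring slats, leaving 124 mm before the +x posts.


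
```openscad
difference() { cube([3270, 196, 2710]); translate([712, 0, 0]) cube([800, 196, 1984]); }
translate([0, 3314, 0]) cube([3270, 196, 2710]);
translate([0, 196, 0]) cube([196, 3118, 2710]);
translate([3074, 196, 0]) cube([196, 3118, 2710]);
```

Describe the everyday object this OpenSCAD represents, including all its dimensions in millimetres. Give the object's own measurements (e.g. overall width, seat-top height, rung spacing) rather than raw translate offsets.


A single room: four walls, each 2710 mm tall and 196 mm thick, enclosing an outside footprint 3270×3510 mm (x × y), no floor or roof. The front and back walls (−y and +y sides) run the full x-width; the side walls fit between their inner faces. A door opening 800 mm wide and 1984 mm tall is cut through the front wall from the floor up, its −x edge 712 mm from the wall's −x end.


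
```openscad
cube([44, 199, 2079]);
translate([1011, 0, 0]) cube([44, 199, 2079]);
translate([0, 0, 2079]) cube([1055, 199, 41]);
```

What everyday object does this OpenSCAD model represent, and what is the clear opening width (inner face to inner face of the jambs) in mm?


A door frame. The clear opening width is 967 mm.

Two 2079 mm tall posts with a header on top — a door frame. The left jamb is 44 mm wide at x = 0; the right jamb starts at x = 1011. The clear opening is 1011 − 44 = 967 mm.


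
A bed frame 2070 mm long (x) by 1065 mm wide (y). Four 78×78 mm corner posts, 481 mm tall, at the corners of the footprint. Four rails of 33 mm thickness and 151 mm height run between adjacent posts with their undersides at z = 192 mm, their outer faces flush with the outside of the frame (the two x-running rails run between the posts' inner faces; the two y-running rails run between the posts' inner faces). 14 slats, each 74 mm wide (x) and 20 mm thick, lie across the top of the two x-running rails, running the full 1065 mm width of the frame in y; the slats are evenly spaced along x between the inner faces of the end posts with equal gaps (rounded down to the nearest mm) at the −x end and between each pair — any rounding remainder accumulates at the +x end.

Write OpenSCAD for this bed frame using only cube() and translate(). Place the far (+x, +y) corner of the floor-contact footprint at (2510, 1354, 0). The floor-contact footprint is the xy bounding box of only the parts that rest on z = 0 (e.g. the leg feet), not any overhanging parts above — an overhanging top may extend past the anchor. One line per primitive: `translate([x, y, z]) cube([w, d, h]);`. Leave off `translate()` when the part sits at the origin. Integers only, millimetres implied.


translate([440, 289, 0]) cube([78, 78, 481]);
translate([440, 1276, 0]) cube([78, 78, 481]);
translate([2432, 289, 0]) cube([78, 78, 481]);
translate([2432, 1276, 0]) cube([78, 78, 481]);
translate([518, 289, 192]) cube([1914, 33, 151]);
translate([518, 1321, 192]) cube([1914, 33, 151]);
translate([440, 367, 192]) cube([33, 909, 151]);
translate([2477, 367, 192]) cube([33, 909, 151]);
translate([576, 289, 343]) cube([74, 1065, 20]);
translate([708, 289, 343]) cube([74, 1065, 20]);
translate([840, 289, 343]) cube([74, 1065, 20]);
translate([972, 289, 343]) cube([74, 1065, 20]);
translate([1104, 289, 343]) cube([74, 1065, 20]);
translate([1236, 289, 343]) cube([74, 1065, 20]);
translate([1368, 289, 343]) cube([74, 1065, 20]);
translate([1500, 289, 343]) cube([74, 1065, 20]);
translate([1632, 289, 343]) cube([74, 1065, 20]);
translate([1764, 289, 343]) cube([74, 1065, 20]);
translate([1896, 289, 343]) cube([74, 1065, 20]);
translate([2028, 289, 343]) cube([74, 1065, 20]);
translate([2160, 289, 343]) cube([74, 1065, 20]);
translate([2292, 289, 343]) cube([74, 1065, 20]);
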